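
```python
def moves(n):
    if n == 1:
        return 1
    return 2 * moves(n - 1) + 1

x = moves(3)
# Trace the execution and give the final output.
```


moves(3)
= 2 * moves(2) + 1
= 2 * (2 * moves(1) + 1) + 1
Now compute bottom-up:
moves(1) = 1
moves(2) = 2 * 1 + 1 = 3
moves(3) = 2 * 3 + 1 = 7
= 7


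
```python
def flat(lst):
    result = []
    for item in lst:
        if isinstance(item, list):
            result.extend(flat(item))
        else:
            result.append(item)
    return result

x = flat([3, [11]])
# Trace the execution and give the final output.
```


flat([3, [11]])
Processing each element:
  3 is not a list -> append 3
  [11] is a list -> flat recursively -> [11]
= [3, 11]


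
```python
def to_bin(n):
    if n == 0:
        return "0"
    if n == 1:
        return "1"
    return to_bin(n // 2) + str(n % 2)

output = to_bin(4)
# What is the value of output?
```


to_bin(4)
= to_bin(2) + "0"
= to_bin(1) + "0" + "0"
= "1" + "0" + "0"
= "100"


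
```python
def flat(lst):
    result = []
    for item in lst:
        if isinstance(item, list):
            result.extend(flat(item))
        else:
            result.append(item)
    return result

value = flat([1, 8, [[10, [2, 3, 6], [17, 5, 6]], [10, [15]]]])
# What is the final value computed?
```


flat([1, 8, [[10, [2, 3, 6], [17, 5, 6]], [10, [15]]]])
Processing each element:
  1 is not a list -> append 1
  8 is not a list -> append 8
  [[10, [2, 3, 6], [17, 5, 6]], [10, [15]]] is a list -> flat recursively -> [10, 2, 3, 6, 17, 5, 6, 10, 15]
= [1, 8, 10, 2, 3, 6, 17, 5, 6, 10, 15]


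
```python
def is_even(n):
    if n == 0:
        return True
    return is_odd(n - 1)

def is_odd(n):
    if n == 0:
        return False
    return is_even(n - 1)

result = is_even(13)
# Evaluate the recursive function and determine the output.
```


is_even(13)
= is_odd(12)
= is_even(11)
= is_odd(10)
= is_even(9)
= is_odd(8)
= is_even(7)
= is_odd(6)
= is_even(5)
= is_odd(4)
= is_even(3)
= is_odd(2)
= is_even(1)
= is_odd(0)
n == 0: return False
= False


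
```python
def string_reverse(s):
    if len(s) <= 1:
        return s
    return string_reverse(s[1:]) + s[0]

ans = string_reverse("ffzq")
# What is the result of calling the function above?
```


string_reverse("ffzq")
= string_reverse("fzq") + "f"
= string_reverse("zq") + "f" + "f"
= string_reverse("q") + "z" + "f" + "f"
= "q" + "z" + "f" + "f"
= "qzff"


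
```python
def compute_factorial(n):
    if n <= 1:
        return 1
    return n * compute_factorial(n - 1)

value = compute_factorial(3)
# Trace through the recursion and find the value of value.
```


compute_factorial(3)
= 3 * compute_factorial(2)
= 3 * 2 * compute_factorial(1)
= 3 * 2 * 1
= 6


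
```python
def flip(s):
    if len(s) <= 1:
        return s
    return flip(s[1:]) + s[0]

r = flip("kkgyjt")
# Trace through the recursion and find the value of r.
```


flip("kkgyjt")
= flip("kgyjt") + "k"
= flip("gyjt") + "k" + "k"
= flip("yjt") + "g" + "k" + "k"
= flip("jt") + "y" + "g" + "k" + "k"
= flip("t") + "j" + "y" + "g" + "k" + "k"
= "t" + "j" + "y" + "g" + "k" + "k"
= "tjygkk"


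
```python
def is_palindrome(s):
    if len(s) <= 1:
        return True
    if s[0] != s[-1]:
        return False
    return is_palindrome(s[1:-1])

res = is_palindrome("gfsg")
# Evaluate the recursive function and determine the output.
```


is_palindrome("gfsg")
"gfsg": s[0]='g' == s[-1]='g' -> is_palindrome("fs")
"fs": s[0]='f' != s[-1]='s' -> False
= False


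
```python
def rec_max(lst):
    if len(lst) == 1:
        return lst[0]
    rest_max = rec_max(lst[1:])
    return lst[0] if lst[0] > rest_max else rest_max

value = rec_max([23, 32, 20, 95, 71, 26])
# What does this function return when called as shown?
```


rec_max([23, 32, 20, 95, 71, 26])
= compare 23 with rec_max([32, 20, 95, 71, 26])
= compare 32 with rec_max([20, 95, 71, 26])
= compare 20 with rec_max([95, 71, 26])
= compare 95 with rec_max([71, 26])
= compare 71 with rec_max([26])
Base: rec_max([26]) = 26
compare 71 with 26: max = 71
compare 95 with 71: max = 95
compare 20 with 95: max = 95
compare 32 with 95: max = 95
compare 23 with 95: max = 95
= 95


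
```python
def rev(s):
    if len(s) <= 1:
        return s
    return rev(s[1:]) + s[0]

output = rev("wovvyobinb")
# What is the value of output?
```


rev("wovvyobinb")
= rev("ovvyobinb") + "w"
= rev("vvyobinb") + "o" + "w"
= rev("vyobinb") + "v" + "o" + "w"
= rev("yobinb") + "v" + "v" + "o" + "w"
= rev("obinb") + "y" + "v" + "v" + "o" + "w"
= rev("binb") + "o" + "y" + "v" + "v" + "o" + "w"
= rev("inb") + "b" + "o" + "y" + "v" + "v" + "o" + "w"
= rev("nb") + "i" + "b" + "o" + "y" + "v" + "v" + "o" + "w"
= rev("b") + "n" + "i" + "b" + "o" + "y" + "v" + "v" + "o" + "w"
= "b" + "n" + "i" + "b" + "o" + "y" + "v" + "v" + "o" + "w"
= "bniboyvvow"


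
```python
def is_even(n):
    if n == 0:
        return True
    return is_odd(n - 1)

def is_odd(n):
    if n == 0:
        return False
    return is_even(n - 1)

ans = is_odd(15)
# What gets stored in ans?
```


is_odd(15)
= is_even(14)
= is_odd(13)
= is_even(12)
= is_odd(11)
= is_even(10)
= is_odd(9)
= is_even(8)
= is_odd(7)
= is_even(6)
= is_odd(5)
= is_even(4)
= is_odd(3)
= is_even(2)
= is_odd(1)
= is_even(0)
n == 0: return True
= True


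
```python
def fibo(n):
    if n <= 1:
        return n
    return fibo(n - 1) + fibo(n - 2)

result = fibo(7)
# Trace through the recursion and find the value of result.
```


fibo(7)
= fibo(6) + fibo(5)
= (fibo(5) + fibo(4)) + fibo(5)
Computing bottom-up: fibo(0)=0, fibo(1)=1, fibo(2)=1, fibo(3)=2, fibo(4)=3, fibo(5)=5, fibo(6)=8, fibo(7)=13
= 13


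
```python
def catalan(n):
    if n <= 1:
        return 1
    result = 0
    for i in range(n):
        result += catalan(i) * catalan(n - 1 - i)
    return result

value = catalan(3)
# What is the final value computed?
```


catalan(3)
= sum of catalan(i) * catalan(3-1-i) for i in 0..2
First compute sub-values bottom-up:
  catalan(0) = 1, catalan(1) = 1
  catalan(2) = 1*1 + 1*1 = 2
Now catalan(3):
  catalan(0)*catalan(2) = 1*2 = 2
  catalan(1)*catalan(1) = 1*1 = 1
  catalan(2)*catalan(0) = 2*1 = 2
= 2 + 1 + 2
= 5


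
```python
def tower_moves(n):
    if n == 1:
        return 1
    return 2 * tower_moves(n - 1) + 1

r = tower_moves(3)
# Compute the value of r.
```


tower_moves(3)
= 2 * tower_moves(2) + 1
= 2 * (2 * tower_moves(1) + 1) + 1
Now compute bottom-up:
tower_moves(1) = 1
tower_moves(2) = 2 * 1 + 1 = 3
tower_moves(3) = 2 * 3 + 1 = 7
= 7


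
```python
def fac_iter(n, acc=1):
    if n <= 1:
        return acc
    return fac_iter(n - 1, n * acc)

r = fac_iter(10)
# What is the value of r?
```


fac_iter(10, 1)
= fac_iter(9, 10 * 1) = fac_iter(9, 10)
= fac_iter(8, 9 * 10) = fac_iter(8, 90)
= fac_iter(7, 8 * 90) = fac_iter(7, 720)
= fac_iter(6, 7 * 720) = fac_iter(6, 5040)
= fac_iter(5, 6 * 5040) = fac_iter(5, 30240)
= fac_iter(4, 5 * 30240) = fac_iter(4, 151200)
= fac_iter(3, 4 * 151200) = fac_iter(3, 604800)
= fac_iter(2, 3 * 604800) = fac_iter(2, 1814400)
= fac_iter(1, 2 * 1814400) = fac_iter(1, 3628800)
n <= 1, return acc = 3628800


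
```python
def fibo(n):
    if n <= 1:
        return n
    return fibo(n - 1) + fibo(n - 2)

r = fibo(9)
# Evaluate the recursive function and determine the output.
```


fibo(9)
= fibo(8) + fibo(7)
= (fibo(7) + fibo(6)) + fibo(7)
Computing bottom-up: fibo(0)=0, fibo(1)=1, fibo(2)=1, fibo(3)=2, fibo(4)=3, fibo(5)=5, fibo(6)=8, fibo(7)=13, fibo(8)=21, fibo(9)=34
= 34


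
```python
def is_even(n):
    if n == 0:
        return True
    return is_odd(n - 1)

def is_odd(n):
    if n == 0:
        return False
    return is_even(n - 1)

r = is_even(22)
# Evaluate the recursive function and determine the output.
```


is_even(22)
= is_odd(21)
= is_even(20)
= is_odd(19)
= is_even(18)
= is_odd(17)
= is_even(16)
= is_odd(15)
= is_even(14)
= is_odd(13)
= is_even(12)
= is_odd(11)
= is_even(10)
= is_odd(9)
= is_even(8)
= is_odd(7)
= is_even(6)
= is_odd(5)
= is_even(4)
= is_odd(3)
= is_even(2)
= is_odd(1)
= is_even(0)
n == 0: return True
= True


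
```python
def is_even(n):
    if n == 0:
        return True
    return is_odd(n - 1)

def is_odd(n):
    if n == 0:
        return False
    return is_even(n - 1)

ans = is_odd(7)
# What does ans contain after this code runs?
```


is_odd(7)
= is_even(6)
= is_odd(5)
= is_even(4)
= is_odd(3)
= is_even(2)
= is_odd(1)
= is_even(0)
n == 0: return True
= True


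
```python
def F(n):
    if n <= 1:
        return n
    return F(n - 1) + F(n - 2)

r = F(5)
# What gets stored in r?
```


F(5)
= F(4) + F(3)
= (F(3) + F(2)) + F(3)
Computing bottom-up: F(0)=0, F(1)=1, F(2)=1, F(3)=2, F(4)=3, F(5)=5
= 5


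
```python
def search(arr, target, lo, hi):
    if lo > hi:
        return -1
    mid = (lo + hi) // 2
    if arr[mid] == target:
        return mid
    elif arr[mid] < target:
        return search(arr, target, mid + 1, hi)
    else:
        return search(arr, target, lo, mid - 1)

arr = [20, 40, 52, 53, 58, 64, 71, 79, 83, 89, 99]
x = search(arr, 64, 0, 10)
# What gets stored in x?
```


search(arr, 64, 0, 10)
lo=0, hi=10, mid=5, arr[mid]=64
arr[5] == 64, found at index 5
= 5


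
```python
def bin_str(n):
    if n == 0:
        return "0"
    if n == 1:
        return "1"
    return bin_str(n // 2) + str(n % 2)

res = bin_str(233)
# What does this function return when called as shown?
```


bin_str(233)
= bin_str(116) + "1"
= bin_str(58) + "0" + "1"
= bin_str(29) + "0" + "0" + "1"
= bin_str(14) + "1" + "0" + "0" + "1"
= bin_str(7) + "0" + "1" + "0" + "0" + "1"
= bin_str(3) + "1" + "0" + "1" + "0" + "0" + "1"
= bin_str(1) + "1" + "1" + "0" + "1" + "0" + "0" + "1"
= "1" + "1" + "1" + "0" + "1" + "0" + "0" + "1"
= "11101001"


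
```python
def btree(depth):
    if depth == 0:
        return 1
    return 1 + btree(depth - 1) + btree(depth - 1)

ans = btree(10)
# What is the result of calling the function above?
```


btree(10)
= 1 + btree(9) + btree(9)
= 1 + 2 * btree(9)
btree(k) = 2^(k+1) - 1
btree(0) = 1
btree(1) = 3
btree(2) = 7
btree(3) = 15
btree(4) = 31
btree(10) = 2^11 - 1 = 2047


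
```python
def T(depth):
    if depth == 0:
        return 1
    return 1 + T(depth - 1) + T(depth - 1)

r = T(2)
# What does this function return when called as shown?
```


T(2)
= 1 + T(1) + T(1)
= 1 + 2 * T(1)
T(k) = 2^(k+1) - 1
T(0) = 1
T(1) = 3
T(2) = 7
T(2) = 2^3 - 1 = 7


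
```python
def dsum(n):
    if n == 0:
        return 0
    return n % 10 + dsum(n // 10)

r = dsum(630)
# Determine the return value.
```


dsum(630)
= 0 + dsum(63)
= 0 + 3 + dsum(6)
= 0 + 3 + 6 + dsum(0)
= 0 + 3 + 6 + 0
= 9


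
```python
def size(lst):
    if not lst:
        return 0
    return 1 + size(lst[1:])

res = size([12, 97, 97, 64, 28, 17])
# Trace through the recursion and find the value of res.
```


size([12, 97, 97, 64, 28, 17])
= 1 + size([97, 97, 64, 28, 17])
= 1 + 1 + size([97, 64, 28, 17])
= 1 + 1 + 1 + size([64, 28, 17])
= 1 + 1 + 1 + 1 + size([28, 17])
= 1 + 1 + 1 + 1 + 1 + size([17])
= 1 + 1 + 1 + 1 + 1 + 1 + size([])
= 1 + 1 + 1 + 1 + 1 + 1 + 0
= 6


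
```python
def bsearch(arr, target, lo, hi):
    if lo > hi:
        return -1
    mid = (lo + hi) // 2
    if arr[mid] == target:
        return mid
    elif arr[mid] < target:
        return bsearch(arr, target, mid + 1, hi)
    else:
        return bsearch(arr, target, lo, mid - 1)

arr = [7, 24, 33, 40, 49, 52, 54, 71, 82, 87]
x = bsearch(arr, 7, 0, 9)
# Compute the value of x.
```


bsearch(arr, 7, 0, 9)
lo=0, hi=9, mid=4, arr[mid]=49
49 > 7, search left half
lo=0, hi=3, mid=1, arr[mid]=24
24 > 7, search left half
lo=0, hi=0, mid=0, arr[mid]=7
arr[0] == 7, found at index 0
= 0


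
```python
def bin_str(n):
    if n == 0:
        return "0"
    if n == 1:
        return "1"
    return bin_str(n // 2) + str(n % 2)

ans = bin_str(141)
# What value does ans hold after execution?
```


bin_str(141)
= bin_str(70) + "1"
= bin_str(35) + "0" + "1"
= bin_str(17) + "1" + "0" + "1"
= bin_str(8) + "1" + "1" + "0" + "1"
= bin_str(4) + "0" + "1" + "1" + "0" + "1"
= bin_str(2) + "0" + "0" + "1" + "1" + "0" + "1"
= bin_str(1) + "0" + "0" + "0" + "1" + "1" + "0" + "1"
= "1" + "0" + "0" + "0" + "1" + "1" + "0" + "1"
= "10001101"


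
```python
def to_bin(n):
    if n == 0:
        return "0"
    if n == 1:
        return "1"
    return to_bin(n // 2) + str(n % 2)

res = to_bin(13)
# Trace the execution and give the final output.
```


to_bin(13)
= to_bin(6) + "1"
= to_bin(3) + "0" + "1"
= to_bin(1) + "1" + "0" + "1"
= "1" + "1" + "0" + "1"
= "1101"


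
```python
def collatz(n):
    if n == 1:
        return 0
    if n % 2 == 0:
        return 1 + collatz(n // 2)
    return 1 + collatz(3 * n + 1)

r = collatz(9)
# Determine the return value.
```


collatz(9)
9 is odd -> 3*9+1 = 28 -> collatz(28)
28 is even -> collatz(14)
14 is even -> collatz(7)
7 is odd -> 3*7+1 = 22 -> collatz(22)
22 is even -> collatz(11)
11 is odd -> 3*11+1 = 34 -> collatz(34)
34 is even -> collatz(17)
17 is odd -> 3*17+1 = 52 -> collatz(52)
52 is even -> collatz(26)
26 is even -> collatz(13)
13 is odd -> 3*13+1 = 40 -> collatz(40)
40 is even -> collatz(20)
20 is even -> collatz(10)
10 is even -> collatz(5)
5 is odd -> 3*5+1 = 16 -> collatz(16)
16 is even -> collatz(8)
8 is even -> collatz(4)
4 is even -> collatz(2)
2 is even -> collatz(1)
Reached 1 after 19 steps
= 19


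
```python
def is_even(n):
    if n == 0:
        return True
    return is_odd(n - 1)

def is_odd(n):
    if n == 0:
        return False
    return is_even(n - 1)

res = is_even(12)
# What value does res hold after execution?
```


is_even(12)
= is_odd(11)
= is_even(10)
= is_odd(9)
= is_even(8)
= is_odd(7)
= is_even(6)
= is_odd(5)
= is_even(4)
= is_odd(3)
= is_even(2)
= is_odd(1)
= is_even(0)
n == 0: return True
= True


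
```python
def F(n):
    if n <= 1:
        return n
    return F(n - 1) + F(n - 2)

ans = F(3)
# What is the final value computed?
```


F(3)
= F(2) + F(1)
Computing bottom-up: F(0)=0, F(1)=1, F(2)=1, F(3)=2
= 2


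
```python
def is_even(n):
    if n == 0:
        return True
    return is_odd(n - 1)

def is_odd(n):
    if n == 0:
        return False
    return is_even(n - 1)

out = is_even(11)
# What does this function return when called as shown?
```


is_even(11)
= is_odd(10)
= is_even(9)
= is_odd(8)
= is_even(7)
= is_odd(6)
= is_even(5)
= is_odd(4)
= is_even(3)
= is_odd(2)
= is_even(1)
= is_odd(0)
n == 0: return False
= False


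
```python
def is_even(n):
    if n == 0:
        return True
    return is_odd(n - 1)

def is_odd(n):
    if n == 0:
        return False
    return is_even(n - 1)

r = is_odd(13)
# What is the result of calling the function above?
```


is_odd(13)
= is_even(12)
= is_odd(11)
= is_even(10)
= is_odd(9)
= is_even(8)
= is_odd(7)
= is_even(6)
= is_odd(5)
= is_even(4)
= is_odd(3)
= is_even(2)
= is_odd(1)
= is_even(0)
n == 0: return True
= True


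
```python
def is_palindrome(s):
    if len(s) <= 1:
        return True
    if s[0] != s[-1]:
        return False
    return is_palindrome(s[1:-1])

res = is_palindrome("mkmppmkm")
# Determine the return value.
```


is_palindrome("mkmppmkm")
"mkmppmkm": s[0]='m' == s[-1]='m' -> is_palindrome("kmppmk")
"kmppmk": s[0]='k' == s[-1]='k' -> is_palindrome("mppm")
"mppm": s[0]='m' == s[-1]='m' -> is_palindrome("pp")
"pp": s[0]='p' == s[-1]='p' -> is_palindrome("")
"": len <= 1 -> True
= True


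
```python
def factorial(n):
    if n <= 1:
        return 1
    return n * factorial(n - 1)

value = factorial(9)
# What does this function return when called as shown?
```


factorial(9)
= 9 * factorial(8)
= 9 * 8 * factorial(7)
= 9 * 8 * 7 * factorial(6)
= 9 * 8 * 7 * 6 * factorial(5)
= 9 * 8 * 7 * 6 * 5 * factorial(4)
= 9 * 8 * 7 * 6 * 5 * 4 * factorial(3)
= 9 * 8 * 7 * 6 * 5 * 4 * 3 * factorial(2)
= 9 * 8 * 7 * 6 * 5 * 4 * 3 * 2 * factorial(1)
= 9 * 8 * 7 * 6 * 5 * 4 * 3 * 2 * 1
= 362880


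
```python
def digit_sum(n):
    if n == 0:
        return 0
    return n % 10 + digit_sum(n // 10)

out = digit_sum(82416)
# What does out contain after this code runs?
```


digit_sum(82416)
= 6 + digit_sum(8241)
= 6 + 1 + digit_sum(824)
= 6 + 1 + 4 + digit_sum(82)
= 6 + 1 + 4 + 2 + digit_sum(8)
= 6 + 1 + 4 + 2 + 8 + digit_sum(0)
= 6 + 1 + 4 + 2 + 8 + 0
= 21


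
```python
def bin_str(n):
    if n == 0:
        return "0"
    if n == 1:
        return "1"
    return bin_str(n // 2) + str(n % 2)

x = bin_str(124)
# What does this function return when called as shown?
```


bin_str(124)
= bin_str(62) + "0"
= bin_str(31) + "0" + "0"
= bin_str(15) + "1" + "0" + "0"
= bin_str(7) + "1" + "1" + "0" + "0"
= bin_str(3) + "1" + "1" + "1" + "0" + "0"
= bin_str(1) + "1" + "1" + "1" + "1" + "0" + "0"
= "1" + "1" + "1" + "1" + "1" + "0" + "0"
= "1111100"


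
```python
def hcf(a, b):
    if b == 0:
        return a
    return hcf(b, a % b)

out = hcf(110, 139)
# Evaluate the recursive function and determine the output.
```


hcf(110, 139)
= hcf(139, 110 % 139) = hcf(139, 110)
= hcf(110, 139 % 110) = hcf(110, 29)
= hcf(29, 110 % 29) = hcf(29, 23)
= hcf(23, 29 % 23) = hcf(23, 6)
= hcf(6, 23 % 6) = hcf(6, 5)
= hcf(5, 6 % 5) = hcf(5, 1)
= hcf(1, 5 % 1) = hcf(1, 0)
b == 0, return a = 1


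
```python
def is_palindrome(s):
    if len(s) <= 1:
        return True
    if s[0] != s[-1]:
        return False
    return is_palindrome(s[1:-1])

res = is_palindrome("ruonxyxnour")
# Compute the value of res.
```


is_palindrome("ruonxyxnour")
"ruonxyxnour": s[0]='r' == s[-1]='r' -> is_palindrome("uonxyxnou")
"uonxyxnou": s[0]='u' == s[-1]='u' -> is_palindrome("onxyxno")
"onxyxno": s[0]='o' == s[-1]='o' -> is_palindrome("nxyxn")
"nxyxn": s[0]='n' == s[-1]='n' -> is_palindrome("xyx")
"xyx": s[0]='x' == s[-1]='x' -> is_palindrome("y")
"y": len <= 1 -> True
= True


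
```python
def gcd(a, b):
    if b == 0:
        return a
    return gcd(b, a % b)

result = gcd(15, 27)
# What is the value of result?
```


gcd(15, 27)
= gcd(27, 15 % 27) = gcd(27, 15)
= gcd(15, 27 % 15) = gcd(15, 12)
= gcd(12, 15 % 12) = gcd(12, 3)
= gcd(3, 12 % 3) = gcd(3, 0)
b == 0, return a = 3


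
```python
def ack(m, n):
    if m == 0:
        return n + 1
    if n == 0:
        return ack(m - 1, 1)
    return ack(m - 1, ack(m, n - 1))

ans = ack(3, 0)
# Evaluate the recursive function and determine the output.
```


ack(3, 0)
n == 0: return ack(2, 1)
= ack(2, 1) = 5
= 5


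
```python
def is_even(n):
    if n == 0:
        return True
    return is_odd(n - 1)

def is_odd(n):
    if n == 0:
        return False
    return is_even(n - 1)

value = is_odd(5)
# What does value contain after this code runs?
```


is_odd(5)
= is_even(4)
= is_odd(3)
= is_even(2)
= is_odd(1)
= is_even(0)
n == 0: return True
= True


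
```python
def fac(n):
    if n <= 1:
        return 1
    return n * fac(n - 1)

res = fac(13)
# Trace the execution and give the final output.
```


fac(13)
= 13 * fac(12)
= 13 * 12 * fac(11)
= 13 * 12 * 11 * fac(10)
= 13 * 12 * 11 * 10 * fac(9)
= 13 * 12 * 11 * 10 * 9 * fac(8)
= 13 * 12 * 11 * 10 * 9 * 8 * fac(7)
= 13 * 12 * 11 * 10 * 9 * 8 * 7 * fac(6)
= 13 * 12 * 11 * 10 * 9 * 8 * 7 * 6 * fac(5)
= 13 * 12 * 11 * 10 * 9 * 8 * 7 * 6 * 5 * fac(4)
= 13 * 12 * 11 * 10 * 9 * 8 * 7 * 6 * 5 * 4 * fac(3)
= 13 * 12 * 11 * 10 * 9 * 8 * 7 * 6 * 5 * 4 * 3 * fac(2)
= 13 * 12 * 11 * 10 * 9 * 8 * 7 * 6 * 5 * 4 * 3 * 2 * fac(1)
= 13 * 12 * 11 * 10 * 9 * 8 * 7 * 6 * 5 * 4 * 3 * 2 * 1
= 6227020800


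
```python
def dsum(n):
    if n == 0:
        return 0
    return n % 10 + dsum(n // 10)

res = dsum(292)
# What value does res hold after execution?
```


dsum(292)
= 2 + dsum(29)
= 2 + 9 + dsum(2)
= 2 + 9 + 2 + dsum(0)
= 2 + 9 + 2 + 0
= 13


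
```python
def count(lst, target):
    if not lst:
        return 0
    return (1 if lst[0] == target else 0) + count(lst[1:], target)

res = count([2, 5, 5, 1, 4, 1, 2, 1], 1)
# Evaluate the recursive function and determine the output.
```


count([2, 5, 5, 1, 4, 1, 2, 1], 1)
lst[0]=2 != 1: 0 + count([5, 5, 1, 4, 1, 2, 1], 1)
lst[0]=5 != 1: 0 + count([5, 1, 4, 1, 2, 1], 1)
lst[0]=5 != 1: 0 + count([1, 4, 1, 2, 1], 1)
lst[0]=1 == 1: 1 + count([4, 1, 2, 1], 1)
lst[0]=4 != 1: 0 + count([1, 2, 1], 1)
lst[0]=1 == 1: 1 + count([2, 1], 1)
lst[0]=2 != 1: 0 + count([1], 1)
lst[0]=1 == 1: 1 + count([], 1)
= 3


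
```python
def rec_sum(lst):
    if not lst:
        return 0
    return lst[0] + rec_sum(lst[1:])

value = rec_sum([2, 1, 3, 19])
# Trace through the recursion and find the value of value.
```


rec_sum([2, 1, 3, 19])
= 2 + rec_sum([1, 3, 19])
= 2 + 1 + rec_sum([3, 19])
= 2 + 1 + 3 + rec_sum([19])
= 2 + 1 + 3 + 19 + rec_sum([])
= 2 + 1 + 3 + 19 + 0
= 25


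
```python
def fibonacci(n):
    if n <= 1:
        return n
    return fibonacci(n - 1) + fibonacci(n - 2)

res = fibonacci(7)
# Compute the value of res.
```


fibonacci(7)
= fibonacci(6) + fibonacci(5)
= (fibonacci(5) + fibonacci(4)) + fibonacci(5)
Computing bottom-up: fibonacci(0)=0, fibonacci(1)=1, fibonacci(2)=1, fibonacci(3)=2, fibonacci(4)=3, fibonacci(5)=5, fibonacci(6)=8, fibonacci(7)=13
= 13


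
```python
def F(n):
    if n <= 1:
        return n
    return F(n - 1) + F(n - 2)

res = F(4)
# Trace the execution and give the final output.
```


F(4)
= F(3) + F(2)
= (F(2) + F(1)) + F(2)
Computing bottom-up: F(0)=0, F(1)=1, F(2)=1, F(3)=2, F(4)=3
= 3


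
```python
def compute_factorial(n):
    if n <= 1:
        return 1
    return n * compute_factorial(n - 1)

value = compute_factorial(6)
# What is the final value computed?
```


compute_factorial(6)
= 6 * compute_factorial(5)
= 6 * 5 * compute_factorial(4)
= 6 * 5 * 4 * compute_factorial(3)
= 6 * 5 * 4 * 3 * compute_factorial(2)
= 6 * 5 * 4 * 3 * 2 * compute_factorial(1)
= 6 * 5 * 4 * 3 * 2 * 1
= 720


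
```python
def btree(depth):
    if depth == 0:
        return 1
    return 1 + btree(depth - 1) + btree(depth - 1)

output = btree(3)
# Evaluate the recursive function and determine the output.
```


btree(3)
= 1 + btree(2) + btree(2)
= 1 + 2 * btree(2)
btree(k) = 2^(k+1) - 1
btree(0) = 1
btree(1) = 3
btree(2) = 7
btree(3) = 15
btree(3) = 2^4 - 1 = 15


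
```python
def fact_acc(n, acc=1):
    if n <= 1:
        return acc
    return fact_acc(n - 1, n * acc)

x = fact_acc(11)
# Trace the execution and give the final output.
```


fact_acc(11, 1)
= fact_acc(10, 11 * 1) = fact_acc(10, 11)
= fact_acc(9, 10 * 11) = fact_acc(9, 110)
= fact_acc(8, 9 * 110) = fact_acc(8, 990)
= fact_acc(7, 8 * 990) = fact_acc(7, 7920)
= fact_acc(6, 7 * 7920) = fact_acc(6, 55440)
= fact_acc(5, 6 * 55440) = fact_acc(5, 332640)
= fact_acc(4, 5 * 332640) = fact_acc(4, 1663200)
= fact_acc(3, 4 * 1663200) = fact_acc(3, 6652800)
= fact_acc(2, 3 * 6652800) = fact_acc(2, 19958400)
= fact_acc(1, 2 * 19958400) = fact_acc(1, 39916800)
n <= 1, return acc = 39916800


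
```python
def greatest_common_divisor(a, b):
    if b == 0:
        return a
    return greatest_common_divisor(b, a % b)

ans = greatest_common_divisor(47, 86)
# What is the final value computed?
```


greatest_common_divisor(47, 86)
= greatest_common_divisor(86, 47 % 86) = greatest_common_divisor(86, 47)
= greatest_common_divisor(47, 86 % 47) = greatest_common_divisor(47, 39)
= greatest_common_divisor(39, 47 % 39) = greatest_common_divisor(39, 8)
= greatest_common_divisor(8, 39 % 8) = greatest_common_divisor(8, 7)
= greatest_common_divisor(7, 8 % 7) = greatest_common_divisor(7, 1)
= greatest_common_divisor(1, 7 % 1) = greatest_common_divisor(1, 0)
b == 0, return a = 1


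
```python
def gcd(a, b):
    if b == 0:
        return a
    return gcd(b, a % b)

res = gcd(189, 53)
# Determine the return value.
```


gcd(189, 53)
= gcd(53, 189 % 53) = gcd(53, 30)
= gcd(30, 53 % 30) = gcd(30, 23)
= gcd(23, 30 % 23) = gcd(23, 7)
= gcd(7, 23 % 7) = gcd(7, 2)
= gcd(2, 7 % 2) = gcd(2, 1)
= gcd(1, 2 % 1) = gcd(1, 0)
b == 0, return a = 1


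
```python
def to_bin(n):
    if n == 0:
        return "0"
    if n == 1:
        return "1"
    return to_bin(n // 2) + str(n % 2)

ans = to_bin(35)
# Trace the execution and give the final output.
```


to_bin(35)
= to_bin(17) + "1"
= to_bin(8) + "1" + "1"
= to_bin(4) + "0" + "1" + "1"
= to_bin(2) + "0" + "0" + "1" + "1"
= to_bin(1) + "0" + "0" + "0" + "1" + "1"
= "1" + "0" + "0" + "0" + "1" + "1"
= "100011"


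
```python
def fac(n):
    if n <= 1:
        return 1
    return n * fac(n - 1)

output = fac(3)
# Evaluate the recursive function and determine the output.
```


fac(3)
= 3 * fac(2)
= 3 * 2 * fac(1)
= 3 * 2 * 1
= 6


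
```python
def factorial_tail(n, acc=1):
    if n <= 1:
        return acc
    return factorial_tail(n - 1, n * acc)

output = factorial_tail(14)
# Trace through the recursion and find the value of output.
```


factorial_tail(14, 1)
= factorial_tail(13, 14 * 1) = factorial_tail(13, 14)
= factorial_tail(12, 13 * 14) = factorial_tail(12, 182)
= factorial_tail(11, 12 * 182) = factorial_tail(11, 2184)
= factorial_tail(10, 11 * 2184) = factorial_tail(10, 24024)
= factorial_tail(9, 10 * 24024) = factorial_tail(9, 240240)
= factorial_tail(8, 9 * 240240) = factorial_tail(8, 2162160)
= factorial_tail(7, 8 * 2162160) = factorial_tail(7, 17297280)
= factorial_tail(6, 7 * 17297280) = factorial_tail(6, 121080960)
= factorial_tail(5, 6 * 121080960) = factorial_tail(5, 726485760)
= factorial_tail(4, 5 * 726485760) = factorial_tail(4, 3632428800)
= factorial_tail(3, 4 * 3632428800) = factorial_tail(3, 14529715200)
= factorial_tail(2, 3 * 14529715200) = factorial_tail(2, 43589145600)
= factorial_tail(1, 2 * 43589145600) = factorial_tail(1, 87178291200)
n <= 1, return acc = 87178291200


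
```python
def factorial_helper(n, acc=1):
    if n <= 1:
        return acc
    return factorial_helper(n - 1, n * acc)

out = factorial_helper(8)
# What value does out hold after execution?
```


factorial_helper(8, 1)
= factorial_helper(7, 8 * 1) = factorial_helper(7, 8)
= factorial_helper(6, 7 * 8) = factorial_helper(6, 56)
= factorial_helper(5, 6 * 56) = factorial_helper(5, 336)
= factorial_helper(4, 5 * 336) = factorial_helper(4, 1680)
= factorial_helper(3, 4 * 1680) = factorial_helper(3, 6720)
= factorial_helper(2, 3 * 6720) = factorial_helper(2, 20160)
= factorial_helper(1, 2 * 20160) = factorial_helper(1, 40320)
n <= 1, return acc = 40320


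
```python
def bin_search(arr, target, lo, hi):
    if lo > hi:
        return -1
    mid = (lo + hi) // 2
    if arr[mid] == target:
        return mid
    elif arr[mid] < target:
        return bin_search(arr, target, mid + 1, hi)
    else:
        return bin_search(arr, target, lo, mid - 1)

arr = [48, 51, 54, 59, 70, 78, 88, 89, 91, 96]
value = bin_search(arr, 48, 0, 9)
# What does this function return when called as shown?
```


bin_search(arr, 48, 0, 9)
lo=0, hi=9, mid=4, arr[mid]=70
70 > 48, search left half
lo=0, hi=3, mid=1, arr[mid]=51
51 > 48, search left half
lo=0, hi=0, mid=0, arr[mid]=48
arr[0] == 48, found at index 0
= 0


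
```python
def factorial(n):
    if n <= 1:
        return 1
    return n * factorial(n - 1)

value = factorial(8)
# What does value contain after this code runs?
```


factorial(8)
= 8 * factorial(7)
= 8 * 7 * factorial(6)
= 8 * 7 * 6 * factorial(5)
= 8 * 7 * 6 * 5 * factorial(4)
= 8 * 7 * 6 * 5 * 4 * factorial(3)
= 8 * 7 * 6 * 5 * 4 * 3 * factorial(2)
= 8 * 7 * 6 * 5 * 4 * 3 * 2 * factorial(1)
= 8 * 7 * 6 * 5 * 4 * 3 * 2 * 1
= 40320


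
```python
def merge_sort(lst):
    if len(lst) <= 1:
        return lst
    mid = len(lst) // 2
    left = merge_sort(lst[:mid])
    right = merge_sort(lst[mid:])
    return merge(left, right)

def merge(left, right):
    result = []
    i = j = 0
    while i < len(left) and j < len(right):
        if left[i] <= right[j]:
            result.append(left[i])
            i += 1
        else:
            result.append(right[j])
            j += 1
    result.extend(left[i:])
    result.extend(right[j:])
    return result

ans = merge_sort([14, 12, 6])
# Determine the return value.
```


merge_sort([14, 12, 6])
Split into [14] and [12, 6]
Left sorted: [14]
Right sorted: [6, 12]
Merge [14] and [6, 12]
= [6, 12, 14]


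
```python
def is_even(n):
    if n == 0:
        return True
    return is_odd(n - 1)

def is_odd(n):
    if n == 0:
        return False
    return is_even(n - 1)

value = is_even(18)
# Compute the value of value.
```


is_even(18)
= is_odd(17)
= is_even(16)
= is_odd(15)
= is_even(14)
= is_odd(13)
= is_even(12)
= is_odd(11)
= is_even(10)
= is_odd(9)
= is_even(8)
= is_odd(7)
= is_even(6)
= is_odd(5)
= is_even(4)
= is_odd(3)
= is_even(2)
= is_odd(1)
= is_even(0)
n == 0: return True
= True


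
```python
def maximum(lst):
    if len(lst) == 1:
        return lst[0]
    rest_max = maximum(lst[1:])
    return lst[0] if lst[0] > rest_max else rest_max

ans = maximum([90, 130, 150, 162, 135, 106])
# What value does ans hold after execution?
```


maximum([90, 130, 150, 162, 135, 106])
= compare 90 with maximum([130, 150, 162, 135, 106])
= compare 130 with maximum([150, 162, 135, 106])
= compare 150 with maximum([162, 135, 106])
= compare 162 with maximum([135, 106])
= compare 135 with maximum([106])
Base: maximum([106]) = 106
compare 135 with 106: max = 135
compare 162 with 135: max = 162
compare 150 with 162: max = 162
compare 130 with 162: max = 162
compare 90 with 162: max = 162
= 162


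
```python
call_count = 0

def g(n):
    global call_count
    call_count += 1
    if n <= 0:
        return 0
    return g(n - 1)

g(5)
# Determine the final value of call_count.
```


g(5) calls g(4) calls ... calls g(0)
Total calls: 5 + 1 (for base case) = 6


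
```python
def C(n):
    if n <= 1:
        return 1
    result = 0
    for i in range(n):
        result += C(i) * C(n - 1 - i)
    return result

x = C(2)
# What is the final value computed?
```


C(2)
= sum of C(i) * C(2-1-i) for i in 0..1
  C(0)*C(1) = 1*1 = 1
  C(1)*C(0) = 1*1 = 1
= 1 + 1
= 2


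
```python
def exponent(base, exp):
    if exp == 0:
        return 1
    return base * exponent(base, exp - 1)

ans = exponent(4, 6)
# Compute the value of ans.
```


exponent(4, 6)
= 4 * exponent(4, 5)
= 4 * 4 * exponent(4, 4)
= 4 * 4 * 4 * exponent(4, 3)
= 4 * 4 * 4 * 4 * exponent(4, 2)
= 4 * 4 * 4 * 4 * 4 * exponent(4, 1)
= 4 * 4 * 4 * 4 * 4 * 4 * exponent(4, 0)
= 4 * 4 * 4 * 4 * 4 * 4 * 1
= 4096


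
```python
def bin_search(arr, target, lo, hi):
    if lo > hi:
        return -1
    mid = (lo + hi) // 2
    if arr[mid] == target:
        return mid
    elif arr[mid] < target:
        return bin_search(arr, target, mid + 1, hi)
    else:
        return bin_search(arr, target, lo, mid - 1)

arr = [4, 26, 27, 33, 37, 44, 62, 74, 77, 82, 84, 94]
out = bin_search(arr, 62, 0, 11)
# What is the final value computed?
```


bin_search(arr, 62, 0, 11)
lo=0, hi=11, mid=5, arr[mid]=44
44 < 62, search right half
lo=6, hi=11, mid=8, arr[mid]=77
77 > 62, search left half
lo=6, hi=7, mid=6, arr[mid]=62
arr[6] == 62, found at index 6
= 6


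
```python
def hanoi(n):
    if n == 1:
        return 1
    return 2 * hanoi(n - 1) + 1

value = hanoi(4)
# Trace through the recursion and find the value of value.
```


hanoi(4)
= 2 * hanoi(3) + 1
= 2 * (2 * hanoi(2) + 1) + 1
= 2 * (2 * (2 * hanoi(1) + 1) + 1) + 1
Now compute bottom-up:
hanoi(1) = 1
hanoi(2) = 2 * 1 + 1 = 3
hanoi(3) = 2 * 3 + 1 = 7
hanoi(4) = 2 * 7 + 1 = 15
= 15


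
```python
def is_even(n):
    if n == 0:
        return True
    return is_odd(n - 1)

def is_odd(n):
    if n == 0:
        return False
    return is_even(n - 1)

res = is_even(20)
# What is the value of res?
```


is_even(20)
= is_odd(19)
= is_even(18)
= is_odd(17)
= is_even(16)
= is_odd(15)
= is_even(14)
= is_odd(13)
= is_even(12)
= is_odd(11)
= is_even(10)
= is_odd(9)
= is_even(8)
= is_odd(7)
= is_even(6)
= is_odd(5)
= is_even(4)
= is_odd(3)
= is_even(2)
= is_odd(1)
= is_even(0)
n == 0: return True
= True


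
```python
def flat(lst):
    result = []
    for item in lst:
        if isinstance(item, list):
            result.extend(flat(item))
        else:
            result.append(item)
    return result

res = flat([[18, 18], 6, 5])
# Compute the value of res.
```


flat([[18, 18], 6, 5])
Processing each element:
  [18, 18] is a list -> flat recursively -> [18, 18]
  6 is not a list -> append 6
  5 is not a list -> append 5
= [18, 18, 6, 5]


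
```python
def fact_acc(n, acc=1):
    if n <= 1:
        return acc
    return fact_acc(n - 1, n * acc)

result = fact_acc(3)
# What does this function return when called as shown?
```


fact_acc(3, 1)
= fact_acc(2, 3 * 1) = fact_acc(2, 3)
= fact_acc(1, 2 * 3) = fact_acc(1, 6)
n <= 1, return acc = 6


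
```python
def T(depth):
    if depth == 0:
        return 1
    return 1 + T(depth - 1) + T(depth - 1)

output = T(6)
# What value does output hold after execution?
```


T(6)
= 1 + T(5) + T(5)
= 1 + 2 * T(5)
T(k) = 2^(k+1) - 1
T(0) = 1
T(1) = 3
T(2) = 7
T(3) = 15
T(4) = 31
T(6) = 2^7 - 1 = 127


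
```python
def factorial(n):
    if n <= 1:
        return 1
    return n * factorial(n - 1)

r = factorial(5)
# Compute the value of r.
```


factorial(5)
= 5 * factorial(4)
= 5 * 4 * factorial(3)
= 5 * 4 * 3 * factorial(2)
= 5 * 4 * 3 * 2 * factorial(1)
= 5 * 4 * 3 * 2 * 1
= 120


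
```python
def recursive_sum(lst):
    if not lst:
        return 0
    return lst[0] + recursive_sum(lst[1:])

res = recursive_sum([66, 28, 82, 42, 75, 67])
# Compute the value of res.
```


recursive_sum([66, 28, 82, 42, 75, 67])
= 66 + recursive_sum([28, 82, 42, 75, 67])
= 66 + 28 + recursive_sum([82, 42, 75, 67])
= 66 + 28 + 82 + recursive_sum([42, 75, 67])
= 66 + 28 + 82 + 42 + recursive_sum([75, 67])
= 66 + 28 + 82 + 42 + 75 + recursive_sum([67])
= 66 + 28 + 82 + 42 + 75 + 67 + recursive_sum([])
= 66 + 28 + 82 + 42 + 75 + 67 + 0
= 360


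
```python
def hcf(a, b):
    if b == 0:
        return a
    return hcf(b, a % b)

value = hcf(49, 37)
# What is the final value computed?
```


hcf(49, 37)
= hcf(37, 49 % 37) = hcf(37, 12)
= hcf(12, 37 % 12) = hcf(12, 1)
= hcf(1, 12 % 1) = hcf(1, 0)
b == 0, return a = 1


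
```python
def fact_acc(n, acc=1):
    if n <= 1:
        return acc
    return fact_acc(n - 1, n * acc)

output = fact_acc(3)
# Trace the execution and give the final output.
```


fact_acc(3, 1)
= fact_acc(2, 3 * 1) = fact_acc(2, 3)
= fact_acc(1, 2 * 3) = fact_acc(1, 6)
n <= 1, return acc = 6


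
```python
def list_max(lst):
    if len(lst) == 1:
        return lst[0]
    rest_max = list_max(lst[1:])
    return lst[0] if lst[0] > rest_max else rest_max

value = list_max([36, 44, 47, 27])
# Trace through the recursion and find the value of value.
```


list_max([36, 44, 47, 27])
= compare 36 with list_max([44, 47, 27])
= compare 44 with list_max([47, 27])
= compare 47 with list_max([27])
Base: list_max([27]) = 27
compare 47 with 27: max = 47
compare 44 with 47: max = 47
compare 36 with 47: max = 47
= 47


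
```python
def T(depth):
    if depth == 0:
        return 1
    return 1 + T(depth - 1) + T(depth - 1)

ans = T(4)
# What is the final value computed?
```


T(4)
= 1 + T(3) + T(3)
= 1 + 2 * T(3)
T(k) = 2^(k+1) - 1
T(0) = 1
T(1) = 3
T(2) = 7
T(3) = 15
T(4) = 31
T(4) = 2^5 - 1 = 31


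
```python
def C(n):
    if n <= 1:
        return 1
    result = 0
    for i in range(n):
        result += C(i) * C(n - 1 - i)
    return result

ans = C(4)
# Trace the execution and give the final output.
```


C(4)
= sum of C(i) * C(4-1-i) for i in 0..3
First compute sub-values bottom-up:
  C(0) = 1, C(1) = 1
  C(2) = 1*1 + 1*1 = 2
  C(3) = 1*2 + 1*1 + 2*1 = 5
Now C(4):
  C(0)*C(3) = 1*5 = 5
  C(1)*C(2) = 1*2 = 2
  C(2)*C(1) = 2*1 = 2
  C(3)*C(0) = 5*1 = 5
= 5 + 2 + 2 + 5
= 14


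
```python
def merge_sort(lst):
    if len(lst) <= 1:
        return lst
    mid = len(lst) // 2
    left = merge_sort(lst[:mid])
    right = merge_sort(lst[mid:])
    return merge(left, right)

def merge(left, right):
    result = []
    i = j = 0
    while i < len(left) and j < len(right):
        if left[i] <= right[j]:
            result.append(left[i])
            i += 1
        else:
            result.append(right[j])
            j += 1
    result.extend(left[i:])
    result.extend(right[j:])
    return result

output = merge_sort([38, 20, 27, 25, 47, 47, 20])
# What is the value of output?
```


merge_sort([38, 20, 27, 25, 47, 47, 20])
Split into [38, 20, 27] and [25, 47, 47, 20]
Left sorted: [20, 27, 38]
Right sorted: [20, 25, 47, 47]
Merge [20, 27, 38] and [20, 25, 47, 47]
= [20, 20, 25, 27, 38, 47, 47]


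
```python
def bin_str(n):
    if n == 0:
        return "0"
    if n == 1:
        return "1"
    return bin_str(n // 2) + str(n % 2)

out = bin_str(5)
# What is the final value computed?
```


bin_str(5)
= bin_str(2) + "1"
= bin_str(1) + "0" + "1"
= "1" + "0" + "1"
= "101"


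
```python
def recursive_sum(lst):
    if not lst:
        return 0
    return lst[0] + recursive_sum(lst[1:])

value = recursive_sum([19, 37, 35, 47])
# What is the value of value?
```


recursive_sum([19, 37, 35, 47])
= 19 + recursive_sum([37, 35, 47])
= 19 + 37 + recursive_sum([35, 47])
= 19 + 37 + 35 + recursive_sum([47])
= 19 + 37 + 35 + 47 + recursive_sum([])
= 19 + 37 + 35 + 47 + 0
= 138


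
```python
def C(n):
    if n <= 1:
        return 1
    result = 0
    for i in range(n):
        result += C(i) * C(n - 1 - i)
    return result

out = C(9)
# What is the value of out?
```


C(9)
= sum of C(i) * C(9-1-i) for i in 0..8
First compute sub-values bottom-up:
  C(0) = 1, C(1) = 1
  C(2) = 1*1 + 1*1 = 2
  C(3) = 1*2 + 1*1 + 2*1 = 5
  C(4) = 1*5 + 1*2 + 2*1 + 5*1 = 14
  C(5) = 1*14 + 1*5 + 2*2 + 5*1 + 14*1 = 42
  C(6) = 1*42 + 1*14 + 2*5 + 5*2 + 14*1 + 42*1 = 132
  C(7) = 1*132 + 1*42 + 2*14 + 5*5 + 14*2 + 42*1 + 132*1 = 429
  C(8) = 1*429 + 1*132 + 2*42 + 5*14 + 14*5 + 42*2 + 132*1 + 429*1 = 1430
Now C(9):
  C(0)*C(8) = 1*1430 = 1430
  C(1)*C(7) = 1*429 = 429
  C(2)*C(6) = 2*132 = 264
  C(3)*C(5) = 5*42 = 210
  C(4)*C(4) = 14*14 = 196
  C(5)*C(3) = 42*5 = 210
  C(6)*C(2) = 132*2 = 264
  C(7)*C(1) = 429*1 = 429
  C(8)*C(0) = 1430*1 = 1430
= 1430 + 429 + 264 + 210 + 196 + 210 + 264 + 429 + 1430
= 4862


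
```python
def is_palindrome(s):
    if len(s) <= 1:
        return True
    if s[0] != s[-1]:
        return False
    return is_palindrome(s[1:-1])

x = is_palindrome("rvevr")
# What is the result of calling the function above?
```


is_palindrome("rvevr")
"rvevr": s[0]='r' == s[-1]='r' -> is_palindrome("vev")
"vev": s[0]='v' == s[-1]='v' -> is_palindrome("e")
"e": len <= 1 -> True
= True


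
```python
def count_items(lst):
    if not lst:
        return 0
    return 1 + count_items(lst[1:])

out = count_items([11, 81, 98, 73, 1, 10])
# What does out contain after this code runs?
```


count_items([11, 81, 98, 73, 1, 10])
= 1 + count_items([81, 98, 73, 1, 10])
= 1 + 1 + count_items([98, 73, 1, 10])
= 1 + 1 + 1 + count_items([73, 1, 10])
= 1 + 1 + 1 + 1 + count_items([1, 10])
= 1 + 1 + 1 + 1 + 1 + count_items([10])
= 1 + 1 + 1 + 1 + 1 + 1 + count_items([])
= 1 + 1 + 1 + 1 + 1 + 1 + 0
= 6


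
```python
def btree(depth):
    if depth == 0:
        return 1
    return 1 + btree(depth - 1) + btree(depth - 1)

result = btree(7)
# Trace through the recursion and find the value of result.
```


btree(7)
= 1 + btree(6) + btree(6)
= 1 + 2 * btree(6)
btree(k) = 2^(k+1) - 1
btree(0) = 1
btree(1) = 3
btree(2) = 7
btree(3) = 15
btree(4) = 31
btree(7) = 2^8 - 1 = 255


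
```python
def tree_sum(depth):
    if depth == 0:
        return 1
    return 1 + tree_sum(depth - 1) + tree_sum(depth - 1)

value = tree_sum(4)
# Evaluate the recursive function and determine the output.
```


tree_sum(4)
= 1 + tree_sum(3) + tree_sum(3)
= 1 + 2 * tree_sum(3)
tree_sum(k) = 2^(k+1) - 1
tree_sum(0) = 1
tree_sum(1) = 3
tree_sum(2) = 7
tree_sum(3) = 15
tree_sum(4) = 31
tree_sum(4) = 2^5 - 1 = 31


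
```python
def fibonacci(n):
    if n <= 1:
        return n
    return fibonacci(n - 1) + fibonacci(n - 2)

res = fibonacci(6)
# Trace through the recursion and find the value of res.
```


fibonacci(6)
= fibonacci(5) + fibonacci(4)
= (fibonacci(4) + fibonacci(3)) + fibonacci(4)
Computing bottom-up: fibonacci(0)=0, fibonacci(1)=1, fibonacci(2)=1, fibonacci(3)=2, fibonacci(4)=3, fibonacci(5)=5, fibonacci(6)=8
= 8
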